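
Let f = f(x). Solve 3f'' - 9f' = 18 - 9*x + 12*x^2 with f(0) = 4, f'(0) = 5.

f = 136/81 - 53*x/27 - 4*x**3/9 + x**2/18 + 188*exp(3*x)/81

Divide through by 3: f'' - 3f' = 6 - 3*x + 4*x^2.
Characteristic equation r² - 3r = 0 factors as (r - 3)r = 0, so r = 3, 0.
Hence f_h = C1*exp(3*x) + C2.
Since 0 is a characteristic root (multiplicity 1), multiply the polynomial trial by x: try f_p = x*(A0 + A1*x + A2*x^2). Substituting and matching coefficients of each power of x gives A0 = -53/27, A1 = 1/18, A2 = -4/9, so f_p = -53*x/27 - 4*x^3/9 + x^2/18.
General solution: f = C2 - 53*x/27 - 4*x^3/9 + x^2/18 + C1*exp(3*x).
Apply the initial conditions: f(0) = C1 + C2 = 4 and f'(0) = -53/27 + 3*C1 = 5. Solving gives C1 = 188/81, C2 = 136/81.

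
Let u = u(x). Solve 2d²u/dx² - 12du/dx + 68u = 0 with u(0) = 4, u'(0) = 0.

Divide through by 2: u'' - 6u' + 34u = 0.
Characteristic equation r² - 6r + 34 = 0 has discriminant (-6)² - 4·(34) = -100 < 0, so r = 3 ± 5i.
Hence u_h = C1*cos(5*x)*exp(3*x) + C2*exp(3*x)*sin(5*x).
Apply the initial conditions: u(0) = C1 = 4 and u'(0) = 3*C1 + 5*C2 = 0. Solving gives C1 = 4, C2 = -12/5.

u = 4*cos(5*x)*exp(3*x) - 12*exp(3*x)*sin(5*x)/5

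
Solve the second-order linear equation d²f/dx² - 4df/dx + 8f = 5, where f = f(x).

f = 5/8 + C1*cos(2*x)*exp(2*x) + C2*exp(2*x)*sin(2*x)

Characteristic equation r² - 4r + 8 = 0 has discriminant (-4)² - 4·(8) = -16 < 0, so r = 2 ± 2i.
Hence f_h = C1*cos(2*x)*exp(2*x) + C2*exp(2*x)*sin(2*x).
For the particular solution try f_p = A0. Substituting and matching coefficients of each power of x gives A0 = 5/8, so f_p = 5/8.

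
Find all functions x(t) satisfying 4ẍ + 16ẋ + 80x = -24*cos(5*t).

x = -24*sin(5*t)/85 + 6*cos(5*t)/85 + C1*cos(4*t)*exp(-2*t) + C2*exp(-2*t)*sin(4*t)

Divide through by 4: x'' + 4x' + 20x = -6*cos(5*t).
Characteristic equation r² + 4r + 20 = 0 has discriminant (4)² - 4·(20) = -64 < 0, so r = -2 ± 4i.
Hence x_h = C1*cos(4*t)*exp(-2*t) + C2*exp(-2*t)*sin(4*t).
Try x_p = A*cos(5*t) + B*sin(5*t). Substituting and equating the coefficients of cos(5t) and sin(5t) gives A = 6/85, B = -24/85, so x_p = -24*sin(5*t)/85 + 6*cos(5*t)/85.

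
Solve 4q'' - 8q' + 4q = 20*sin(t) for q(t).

Divide through by 4: q'' - 2q' + q = 5*sin(t).
Characteristic equation r² - 2r + 1 = 0 has discriminant (-2)² - 4·(1) = 0, so r = 1 is a repeated root.
Hence q_h = (C1 + C2*t)*exp(t).
Try q_p = A*cos(t) + B*sin(t). Substituting and equating the coefficients of cos(t) and sin(t) gives A = 5/2, B = 0, so q_p = 5*cos(t)/2.

q = 5*cos(t)/2 + C1*exp(t) + C2*t*exp(t)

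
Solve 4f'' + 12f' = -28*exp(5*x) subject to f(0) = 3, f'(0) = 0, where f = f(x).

f = 52/15 - 7*exp(-3*x)/24 - 7*exp(5*x)/40

Divide through by 4: f'' + 3f' = -7*exp(5*x).
Characteristic equation r² + 3r = 0 factors as (r + 3)r = 0, so r = -3, 0.
Hence f_h = C1*exp(-3*x) + C2.
Try f_p = A*exp(5*x). Substituting into the equation and dividing by exp(5*x) gives A = -7/40, so f_p = -7*exp(5*x)/40.
General solution: f = C2 - 7*exp(5*x)/40 + C1*exp(-3*x).
Apply the initial conditions: f(0) = -7/40 + C1 + C2 = 3 and f'(0) = -7/8 - 3*C1 = 0. Solving gives C1 = -7/24, C2 = 52/15.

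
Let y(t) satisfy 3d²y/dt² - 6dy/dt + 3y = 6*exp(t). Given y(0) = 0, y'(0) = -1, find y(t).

Divide through by 3: y'' - 2y' + y = 2*exp(t).
Characteristic equation r² - 2r + 1 = 0 has discriminant (-2)² - 4·(1) = 0, so r = 1 is a repeated root.
Hence y_h = (C1 + C2*t)*exp(t).
Since exp(t) solves the homogeneous equation (r = 1 is a root of multiplicity 2), multiply the trial by t^2. Try y_p = A*t^2*exp(t). Substituting into the equation and dividing by exp(t) gives A = 1, so y_p = t^2*exp(t).
General solution: y = C1*exp(t) + t^2*exp(t) + C2*t*exp(t).
Apply the initial conditions: y(0) = C1 = 0 and y'(0) = C1 + C2 = -1. Solving gives C1 = 0, C2 = -1.

y = t**2*exp(t) - t*exp(t)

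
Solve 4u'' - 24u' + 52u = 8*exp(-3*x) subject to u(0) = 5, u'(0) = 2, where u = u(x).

u = exp(-3*x)/20 - 127*exp(3*x)*sin(2*x)/20 + 99*cos(2*x)*exp(3*x)/20

Divide through by 4: u'' - 6u' + 13u = 2*exp(-3*x).
Characteristic equation r² - 6r + 13 = 0 has discriminant (-6)² - 4·(13) = -16 < 0, so r = 3 ± 2i.
Hence u_h = C1*cos(2*x)*exp(3*x) + C2*exp(3*x)*sin(2*x).
Try u_p = A*exp(-3*x). Substituting into the equation and dividing by exp(-3*x) gives A = 1/20, so u_p = exp(-3*x)/20.
General solution: u = exp(-3*x)/20 + C1*cos(2*x)*exp(3*x) + C2*exp(3*x)*sin(2*x).
Apply the initial conditions: u(0) = 1/20 + C1 = 5 and u'(0) = -3/20 + 2*C2 + 3*C1 = 2. Solving gives C1 = 99/20, C2 = -127/20.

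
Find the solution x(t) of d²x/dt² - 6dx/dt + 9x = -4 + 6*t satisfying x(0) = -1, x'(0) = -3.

x = -exp(3*t) + 2*t/3 - 2*t*exp(3*t)/3

Characteristic equation r² - 6r + 9 = 0 has discriminant (-6)² - 4·(9) = 0, so r = 3 is a repeated root.
Hence x_h = (C1 + C2*t)*exp(3*t).
For the particular solution try x_p = A0 + A1*t. Substituting and matching coefficients of each power of t gives A0 = 0, A1 = 2/3, so x_p = 2*t/3.
General solution: x = 2*t/3 + C1*exp(3*t) + C2*t*exp(3*t).
Apply the initial conditions: x(0) = C1 = -1 and x'(0) = 2/3 + C2 + 3*C1 = -3. Solving gives C1 = -1, C2 = -2/3.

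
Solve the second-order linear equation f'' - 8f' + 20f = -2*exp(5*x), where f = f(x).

Characteristic equation r² - 8r + 20 = 0 has discriminant (-8)² - 4·(20) = -16 < 0, so r = 4 ± 2i.
Hence f_h = C1*cos(2*x)*exp(4*x) + C2*exp(4*x)*sin(2*x).
Try f_p = A*exp(5*x). Substituting into the equation and dividing by exp(5*x) gives A = -2/5, so f_p = -2*exp(5*x)/5.

f = -2*exp(5*x)/5 + C1*cos(2*x)*exp(4*x) + C2*exp(4*x)*sin(2*x)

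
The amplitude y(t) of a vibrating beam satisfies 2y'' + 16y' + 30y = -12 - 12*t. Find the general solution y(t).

y = -14/75 - 2*t/5 + C1*exp(-5*t) + C2*exp(-3*t)

Divide through by 2: y'' + 8y' + 15y = -6 - 6*t.
Characteristic equation r² + 8r + 15 = 0 factors as (r + 5)(r + 3) = 0, so r = -5, -3.
Hence y_h = C1*exp(-5*t) + C2*exp(-3*t).
For the particular solution try y_p = A0 + A1*t. Substituting and matching coefficients of each power of t gives A0 = -14/75, A1 = -2/5, so y_p = -14/75 - 2*t/5.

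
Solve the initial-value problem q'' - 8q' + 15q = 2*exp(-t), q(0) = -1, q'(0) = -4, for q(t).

Characteristic equation r² - 8r + 15 = 0 factors as (r - 5)(r - 3) = 0, so r = 5, 3.
Hence q_h = C1*exp(5*t) + C2*exp(3*t).
Try q_p = A*exp(-t). Substituting into the equation and dividing by exp(-t) gives A = 1/12, so q_p = exp(-t)/12.
General solution: q = exp(-t)/12 + C1*exp(5*t) + C2*exp(3*t).
Apply the initial conditions: q(0) = 1/12 + C1 + C2 = -1 and q'(0) = -1/12 + 3*C2 + 5*C1 = -4. Solving gives C1 = -1/3, C2 = -3/4.

q = -3*exp(3*t)/4 - exp(5*t)/3 + exp(-t)/12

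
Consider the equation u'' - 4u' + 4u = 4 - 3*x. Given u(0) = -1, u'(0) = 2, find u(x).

u = 1/4 - 5*exp(2*x)/4 - 3*x/4 + 21*x*exp(2*x)/4

Characteristic equation r² - 4r + 4 = 0 has discriminant (-4)² - 4·(4) = 0, so r = 2 is a repeated root.
Hence u_h = (C1 + C2*x)*exp(2*x).
For the particular solution try u_p = A0 + A1*x. Substituting and matching coefficients of each power of x gives A0 = 1/4, A1 = -3/4, so u_p = 1/4 - 3*x/4.
General solution: u = 1/4 - 3*x/4 + C1*exp(2*x) + C2*x*exp(2*x).
Apply the initial conditions: u(0) = 1/4 + C1 = -1 and u'(0) = -3/4 + C2 + 2*C1 = 2. Solving gives C1 = -5/4, C2 = 21/4.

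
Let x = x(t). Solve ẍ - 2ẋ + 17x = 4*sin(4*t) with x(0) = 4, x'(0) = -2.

Characteristic equation r² - 2r + 17 = 0 has discriminant (-2)² - 4·(17) = -64 < 0, so r = 1 ± 4i.
Hence x_h = C1*cos(4*t)*exp(t) + C2*exp(t)*sin(4*t).
Try x_p = A*cos(4*t) + B*sin(4*t). Substituting and equating the coefficients of cos(4t) and sin(4t) gives A = 32/65, B = 4/65, so x_p = 4*sin(4*t)/65 + 32*cos(4*t)/65.
General solution: x = 4*sin(4*t)/65 + 32*cos(4*t)/65 + C1*cos(4*t)*exp(t) + C2*exp(t)*sin(4*t).
Apply the initial conditions: x(0) = 32/65 + C1 = 4 and x'(0) = 16/65 + C1 + 4*C2 = -2. Solving gives C1 = 228/65, C2 = -187/130.

x = 4*sin(4*t)/65 + 32*cos(4*t)/65 - 187*exp(t)*sin(4*t)/130 + 228*cos(4*t)*exp(t)/65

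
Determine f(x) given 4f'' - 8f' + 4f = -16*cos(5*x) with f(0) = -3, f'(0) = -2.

Divide through by 4: f'' - 2f' + f = -4*cos(5*x).
Characteristic equation r² - 2r + 1 = 0 has discriminant (-2)² - 4·(1) = 0, so r = 1 is a repeated root.
Hence f_h = (C1 + C2*x)*exp(x).
Try f_p = A*cos(5*x) + B*sin(5*x). Substituting and equating the coefficients of cos(5x) and sin(5x) gives A = 24/169, B = 10/169, so f_p = 10*sin(5*x)/169 + 24*cos(5*x)/169.
General solution: f = 10*sin(5*x)/169 + 24*cos(5*x)/169 + C1*exp(x) + C2*x*exp(x).
Apply the initial conditions: f(0) = 24/169 + C1 = -3 and f'(0) = 50/169 + C1 + C2 = -2. Solving gives C1 = -531/169, C2 = 11/13.

f = -531*exp(x)/169 + 10*sin(5*x)/169 + 24*cos(5*x)/169 + 11*x*exp(x)/13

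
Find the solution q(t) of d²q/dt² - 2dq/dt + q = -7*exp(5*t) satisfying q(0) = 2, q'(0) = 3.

q = -7*exp(5*t)/16 + 39*exp(t)/16 + 11*t*exp(t)/4

Characteristic equation r² - 2r + 1 = 0 has discriminant (-2)² - 4·(1) = 0, so r = 1 is a repeated root.
Hence q_h = (C1 + C2*t)*exp(t).
Try q_p = A*exp(5*t). Substituting into the equation and dividing by exp(5*t) gives A = -7/16, so q_p = -7*exp(5*t)/16.
General solution: q = -7*exp(5*t)/16 + C1*exp(t) + C2*t*exp(t).
Apply the initial conditions: q(0) = -7/16 + C1 = 2 and q'(0) = -35/16 + C1 + C2 = 3. Solving gives C1 = 39/16, C2 = 11/4.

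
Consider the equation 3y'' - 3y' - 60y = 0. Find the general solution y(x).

y = C1*exp(5*x) + C2*exp(-4*x)

Divide through by 3: y'' - y' - 20y = 0.
Characteristic equation r² - r - 20 = 0 factors as (r - 5)(r + 4) = 0, so r = 5, -4.
Hence y_h = C1*exp(5*x) + C2*exp(-4*x).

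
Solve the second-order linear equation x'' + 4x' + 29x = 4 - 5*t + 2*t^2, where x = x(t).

Characteristic equation r² + 4r + 29 = 0 has discriminant (4)² - 4·(29) = -100 < 0, so r = -2 ± 5i.
Hence x_h = C1*cos(5*t)*exp(-2*t) + C2*exp(-2*t)*sin(5*t).
For the particular solution try x_p = A0 + A1*t + A2*t^2. Substituting and matching coefficients of each power of t gives A0 = 3892/24389, A1 = -161/841, A2 = 2/29, so x_p = 3892/24389 - 161*t/841 + 2*t^2/29.

x = 3892/24389 - 161*t/841 + 2*t**2/29 + C1*cos(5*t)*exp(-2*t) + C2*exp(-2*t)*sin(5*t)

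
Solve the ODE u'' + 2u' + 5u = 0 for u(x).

Characteristic equation r² + 2r + 5 = 0 has discriminant (2)² - 4·(5) = -16 < 0, so r = -1 ± 2i.
Hence u_h = C1*cos(2*x)*exp(-x) + C2*exp(-x)*sin(2*x).

u = C1*cos(2*x)*exp(-x) + C2*exp(-x)*sin(2*x)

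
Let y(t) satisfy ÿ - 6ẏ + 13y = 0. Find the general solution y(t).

Characteristic equation r² - 6r + 13 = 0 has discriminant (-6)² - 4·(13) = -16 < 0, so r = 3 ± 2i.
Hence y_h = C1*cos(2*t)*exp(3*t) + C2*exp(3*t)*sin(2*t).

y = C1*cos(2*t)*exp(3*t) + C2*exp(3*t)*sin(2*t)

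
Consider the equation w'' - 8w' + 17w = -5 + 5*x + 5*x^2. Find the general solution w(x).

w = -295/4913 + 5*x**2/17 + 165*x/289 + C1*cos(x)*exp(4*x) + C2*exp(4*x)*sin(x)

Characteristic equation r² - 8r + 17 = 0 has discriminant (-8)² - 4·(17) = -4 < 0, so r = 4 ± i.
Hence w_h = C1*cos(x)*exp(4*x) + C2*exp(4*x)*sin(x).
For the particular solution try w_p = A0 + A1*x + A2*x^2. Substituting and matching coefficients of each power of x gives A0 = -295/4913, A1 = 165/289, A2 = 5/17, so w_p = -295/4913 + 5*x^2/17 + 165*x/289.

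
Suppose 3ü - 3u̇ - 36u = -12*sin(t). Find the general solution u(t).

Divide through by 3: u'' - u' - 12u = -4*sin(t).
Characteristic equation r² - r - 12 = 0 factors as (r + 3)(r - 4) = 0, so r = -3, 4.
Hence u_h = C1*exp(-3*t) + C2*exp(4*t).
Try u_p = A*cos(t) + B*sin(t). Substituting and equating the coefficients of cos(t) and sin(t) gives A = -2/85, B = 26/85, so u_p = -2*cos(t)/85 + 26*sin(t)/85.

u = -2*cos(t)/85 + 26*sin(t)/85 + C1*exp(-3*t) + C2*exp(4*t)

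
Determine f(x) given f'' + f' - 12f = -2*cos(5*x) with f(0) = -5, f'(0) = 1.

Characteristic equation r² + r - 12 = 0 factors as (r - 3)(r + 4) = 0, so r = 3, -4.
Hence f_h = C1*exp(3*x) + C2*exp(-4*x).
Try f_p = A*cos(5*x) + B*sin(5*x). Substituting and equating the coefficients of cos(5x) and sin(5x) gives A = 37/697, B = -5/697, so f_p = -5*sin(5*x)/697 + 37*cos(5*x)/697.
General solution: f = -5*sin(5*x)/697 + 37*cos(5*x)/697 + C1*exp(3*x) + C2*exp(-4*x).
Apply the initial conditions: f(0) = 37/697 + C1 + C2 = -5 and f'(0) = -25/697 - 4*C2 + 3*C1 = 1. Solving gives C1 = -326/119, C2 = -664/287.

f = -664*exp(-4*x)/287 - 326*exp(3*x)/119 - 5*sin(5*x)/697 + 37*cos(5*x)/697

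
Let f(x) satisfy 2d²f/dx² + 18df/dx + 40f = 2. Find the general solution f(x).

f = 1/20 + C1*exp(-4*x) + C2*exp(-5*x)

Divide through by 2: f'' + 9f' + 20f = 1.
Characteristic equation r² + 9r + 20 = 0 factors as (r + 4)(r + 5) = 0, so r = -4, -5.
Hence f_h = C1*exp(-4*x) + C2*exp(-5*x).
For the particular solution try f_p = A0. Substituting and matching coefficients of each power of x gives A0 = 1/20, so f_p = 1/20.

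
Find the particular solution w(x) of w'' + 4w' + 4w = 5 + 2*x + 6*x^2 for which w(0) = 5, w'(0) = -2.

Characteristic equation r² + 4r + 4 = 0 has discriminant (4)² - 4·(4) = 0, so r = -2 is a repeated root.
Hence w_h = (C1 + C2*x)*exp(-2*x).
For the particular solution try w_p = A0 + A1*x + A2*x^2. Substituting and matching coefficients of each power of x gives A0 = 3, A1 = -5/2, A2 = 3/2, so w_p = 3 - 5*x/2 + 3*x^2/2.
General solution: w = 3 - 5*x/2 + 3*x^2/2 + C1*exp(-2*x) + C2*x*exp(-2*x).
Apply the initial conditions: w(0) = 3 + C1 = 5 and w'(0) = -5/2 + C2 - 2*C1 = -2. Solving gives C1 = 2, C2 = 9/2.

w = 3 + 2*exp(-2*x) - 5*x/2 + 3*x**2/2 + 9*x*exp(-2*x)/2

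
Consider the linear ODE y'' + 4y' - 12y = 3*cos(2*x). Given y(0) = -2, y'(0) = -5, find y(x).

Characteristic equation r² + 4r - 12 = 0 factors as (r + 6)(r - 2) = 0, so r = -6, 2.
Hence y_h = C1*exp(-6*x) + C2*exp(2*x).
Try y_p = A*cos(2*x) + B*sin(2*x). Substituting and equating the coefficients of cos(2x) and sin(2x) gives A = -3/20, B = 3/40, so y_p = -3*cos(2*x)/20 + 3*sin(2*x)/40.
General solution: y = -3*cos(2*x)/20 + 3*sin(2*x)/40 + C1*exp(-6*x) + C2*exp(2*x).
Apply the initial conditions: y(0) = -3/20 + C1 + C2 = -2 and y'(0) = 3/20 - 6*C1 + 2*C2 = -5. Solving gives C1 = 29/160, C2 = -65/32.

y = -65*exp(2*x)/32 - 3*cos(2*x)/20 + 3*sin(2*x)/40 + 29*exp(-6*x)/160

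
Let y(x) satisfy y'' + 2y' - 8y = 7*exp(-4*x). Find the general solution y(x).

y = C1*exp(2*x) + C2*exp(-4*x) - 7*x*exp(-4*x)/6

Characteristic equation r² + 2r - 8 = 0 factors as (r - 2)(r + 4) = 0, so r = 2, -4.
Hence y_h = C1*exp(2*x) + C2*exp(-4*x).
Since exp(-4*x) solves the homogeneous equation (r = -4 is a root of multiplicity 1), multiply the trial by x. Try y_p = A*x*exp(-4*x). Substituting into the equation and dividing by exp(-4*x) gives A = -7/6, so y_p = -7*x*exp(-4*x)/6.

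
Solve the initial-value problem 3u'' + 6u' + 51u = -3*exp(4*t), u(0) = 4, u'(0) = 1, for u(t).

Divide through by 3: u'' + 2u' + 17u = -exp(4*t).
Characteristic equation r² + 2r + 17 = 0 has discriminant (2)² - 4·(17) = -64 < 0, so r = -1 ± 4i.
Hence u_h = C1*cos(4*t)*exp(-t) + C2*exp(-t)*sin(4*t).
Try u_p = A*exp(4*t). Substituting into the equation and dividing by exp(4*t) gives A = -1/41, so u_p = -exp(4*t)/41.
General solution: u = -exp(4*t)/41 + C1*cos(4*t)*exp(-t) + C2*exp(-t)*sin(4*t).
Apply the initial conditions: u(0) = -1/41 + C1 = 4 and u'(0) = -4/41 - C1 + 4*C2 = 1. Solving gives C1 = 165/41, C2 = 105/82.

u = -exp(4*t)/41 + 105*exp(-t)*sin(4*t)/82 + 165*cos(4*t)*exp(-t)/41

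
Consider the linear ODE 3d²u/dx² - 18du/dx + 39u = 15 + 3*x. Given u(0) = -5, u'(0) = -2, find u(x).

u = 71/169 + x/13 - 916*cos(2*x)*exp(3*x)/169 + 2397*exp(3*x)*sin(2*x)/338

Divide through by 3: u'' - 6u' + 13u = 5 + x.
Characteristic equation r² - 6r + 13 = 0 has discriminant (-6)² - 4·(13) = -16 < 0, so r = 3 ± 2i.
Hence u_h = C1*cos(2*x)*exp(3*x) + C2*exp(3*x)*sin(2*x).
For the particular solution try u_p = A0 + A1*x. Substituting and matching coefficients of each power of x gives A0 = 71/169, A1 = 1/13, so u_p = 71/169 + x/13.
General solution: u = 71/169 + x/13 + C1*cos(2*x)*exp(3*x) + C2*exp(3*x)*sin(2*x).
Apply the initial conditions: u(0) = 71/169 + C1 = -5 and u'(0) = 1/13 + 2*C2 + 3*C1 = -2. Solving gives C1 = -916/169, C2 = 2397/338.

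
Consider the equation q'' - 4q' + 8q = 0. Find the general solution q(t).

Characteristic equation r² - 4r + 8 = 0 has discriminant (-4)² - 4·(8) = -16 < 0, so r = 2 ± 2i.
Hence q_h = C1*cos(2*t)*exp(2*t) + C2*exp(2*t)*sin(2*t).

q = C1*cos(2*t)*exp(2*t) + C2*exp(2*t)*sin(2*t)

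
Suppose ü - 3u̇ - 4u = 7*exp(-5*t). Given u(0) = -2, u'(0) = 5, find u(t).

Characteristic equation r² - 3r - 4 = 0 factors as (r + 1)(r - 4) = 0, so r = -1, 4.
Hence u_h = C1*exp(-t) + C2*exp(4*t).
Try u_p = A*exp(-5*t). Substituting into the equation and dividing by exp(-5*t) gives A = 7/36, so u_p = 7*exp(-5*t)/36.
General solution: u = 7*exp(-5*t)/36 + C1*exp(-t) + C2*exp(4*t).
Apply the initial conditions: u(0) = 7/36 + C1 + C2 = -2 and u'(0) = -35/36 - C1 + 4*C2 = 5. Solving gives C1 = -59/20, C2 = 34/45.

u = -59*exp(-t)/20 + 7*exp(-5*t)/36 + 34*exp(4*t)/45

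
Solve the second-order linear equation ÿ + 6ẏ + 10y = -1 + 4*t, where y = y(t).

Characteristic equation r² + 6r + 10 = 0 has discriminant (6)² - 4·(10) = -4 < 0, so r = -3 ± i.
Hence y_h = C1*cos(t)*exp(-3*t) + C2*exp(-3*t)*sin(t).
For the particular solution try y_p = A0 + A1*t. Substituting and matching coefficients of each power of t gives A0 = -17/50, A1 = 2/5, so y_p = -17/50 + 2*t/5.

y = -17/50 + 2*t/5 + C1*cos(t)*exp(-3*t) + C2*exp(-3*t)*sin(t)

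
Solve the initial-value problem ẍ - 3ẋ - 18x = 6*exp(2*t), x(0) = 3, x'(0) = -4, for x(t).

Characteristic equation r² - 3r - 18 = 0 factors as (r + 3)(r - 6) = 0, so r = -3, 6.
Hence x_h = C1*exp(-3*t) + C2*exp(6*t).
Try x_p = A*exp(2*t). Substituting into the equation and dividing by exp(2*t) gives A = -3/10, so x_p = -3*exp(2*t)/10.
General solution: x = -3*exp(2*t)/10 + C1*exp(-3*t) + C2*exp(6*t).
Apply the initial conditions: x(0) = -3/10 + C1 + C2 = 3 and x'(0) = -3/5 - 3*C1 + 6*C2 = -4. Solving gives C1 = 116/45, C2 = 13/18.

x = -3*exp(2*t)/10 + 13*exp(6*t)/18 + 116*exp(-3*t)/45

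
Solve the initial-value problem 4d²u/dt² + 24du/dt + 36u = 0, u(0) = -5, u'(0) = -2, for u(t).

u = -5*exp(-3*t) - 17*t*exp(-3*t)

Divide through by 4: u'' + 6u' + 9u = 0.
Characteristic equation r² + 6r + 9 = 0 has discriminant (6)² - 4·(9) = 0, so r = -3 is a repeated root.
Hence u_h = (C1 + C2*t)*exp(-3*t).
Apply the initial conditions: u(0) = C1 = -5 and u'(0) = C2 - 3*C1 = -2. Solving gives C1 = -5, C2 = -17.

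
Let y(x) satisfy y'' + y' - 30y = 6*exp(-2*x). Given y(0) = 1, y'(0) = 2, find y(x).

Characteristic equation r² + r - 30 = 0 factors as (r + 6)(r - 5) = 0, so r = -6, 5.
Hence y_h = C1*exp(-6*x) + C2*exp(5*x).
Try y_p = A*exp(-2*x). Substituting into the equation and dividing by exp(-2*x) gives A = -3/14, so y_p = -3*exp(-2*x)/14.
General solution: y = -3*exp(-2*x)/14 + C1*exp(-6*x) + C2*exp(5*x).
Apply the initial conditions: y(0) = -3/14 + C1 + C2 = 1 and y'(0) = 3/7 - 6*C1 + 5*C2 = 2. Solving gives C1 = 9/22, C2 = 62/77.

y = -3*exp(-2*x)/14 + 9*exp(-6*x)/22 + 62*exp(5*x)/77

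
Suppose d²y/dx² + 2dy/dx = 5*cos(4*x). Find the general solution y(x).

Characteristic equation r² + 2r = 0 factors as (r + 2)r = 0, so r = -2, 0.
Hence y_h = C1*exp(-2*x) + C2.
Try y_p = A*cos(4*x) + B*sin(4*x). Substituting and equating the coefficients of cos(4x) and sin(4x) gives A = -1/4, B = 1/8, so y_p = -cos(4*x)/4 + sin(4*x)/8.

y = C2 - cos(4*x)/4 + sin(4*x)/8 + C1*exp(-2*x)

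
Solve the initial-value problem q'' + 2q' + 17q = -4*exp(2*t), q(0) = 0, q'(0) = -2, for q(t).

Characteristic equation r² + 2r + 17 = 0 has discriminant (2)² - 4·(17) = -64 < 0, so r = -1 ± 4i.
Hence q_h = C1*cos(4*t)*exp(-t) + C2*exp(-t)*sin(4*t).
Try q_p = A*exp(2*t). Substituting into the equation and dividing by exp(2*t) gives A = -4/25, so q_p = -4*exp(2*t)/25.
General solution: q = -4*exp(2*t)/25 + C1*cos(4*t)*exp(-t) + C2*exp(-t)*sin(4*t).
Apply the initial conditions: q(0) = -4/25 + C1 = 0 and q'(0) = -8/25 - C1 + 4*C2 = -2. Solving gives C1 = 4/25, C2 = -19/50.

q = -4*exp(2*t)/25 - 19*exp(-t)*sin(4*t)/50 + 4*cos(4*t)*exp(-t)/25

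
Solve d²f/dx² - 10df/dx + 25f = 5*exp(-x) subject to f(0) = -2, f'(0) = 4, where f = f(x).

f = -77*exp(5*x)/36 + 5*exp(-x)/36 + 89*x*exp(5*x)/6

Characteristic equation r² - 10r + 25 = 0 has discriminant (-10)² - 4·(25) = 0, so r = 5 is a repeated root.
Hence f_h = (C1 + C2*x)*exp(5*x).
Try f_p = A*exp(-x). Substituting into the equation and dividing by exp(-x) gives A = 5/36, so f_p = 5*exp(-x)/36.
General solution: f = 5*exp(-x)/36 + C1*exp(5*x) + C2*x*exp(5*x).
Apply the initial conditions: f(0) = 5/36 + C1 = -2 and f'(0) = -5/36 + C2 + 5*C1 = 4. Solving gives C1 = -77/36, C2 = 89/6.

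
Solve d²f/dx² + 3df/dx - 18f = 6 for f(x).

Characteristic equation r² + 3r - 18 = 0 factors as (r + 6)(r - 3) = 0, so r = -6, 3.
Hence f_h = C1*exp(-6*x) + C2*exp(3*x).
For the particular solution try f_p = A0. Substituting and matching coefficients of each power of x gives A0 = -1/3, so f_p = -1/3.

f = -1/3 + C1*exp(-6*x) + C2*exp(3*x)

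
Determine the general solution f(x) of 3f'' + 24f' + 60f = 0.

Divide through by 3: f'' + 8f' + 20f = 0.
Characteristic equation r² + 8r + 20 = 0 has discriminant (8)² - 4·(20) = -16 < 0, so r = -4 ± 2i.
Hence f_h = C1*cos(2*x)*exp(-4*x) + C2*exp(-4*x)*sin(2*x).

f = C1*cos(2*x)*exp(-4*x) + C2*exp(-4*x)*sin(2*x)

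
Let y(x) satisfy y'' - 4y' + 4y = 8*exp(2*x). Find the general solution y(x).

y = C1*exp(2*x) + 4*x**2*exp(2*x) + C2*x*exp(2*x)

Characteristic equation r² - 4r + 4 = 0 has discriminant (-4)² - 4·(4) = 0, so r = 2 is a repeated root.
Hence y_h = (C1 + C2*x)*exp(2*x).
Since exp(2*x) solves the homogeneous equation (r = 2 is a root of multiplicity 2), multiply the trial by x^2. Try y_p = A*x^2*exp(2*x). Substituting into the equation and dividing by exp(2*x) gives A = 4, so y_p = 4*x^2*exp(2*x).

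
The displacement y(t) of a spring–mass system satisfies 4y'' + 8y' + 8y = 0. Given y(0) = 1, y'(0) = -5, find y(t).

Divide through by 4: y'' + 2y' + 2y = 0.
Characteristic equation r² + 2r + 2 = 0 has discriminant (2)² - 4·(2) = -4 < 0, so r = -1 ± i.
Hence y_h = C1*cos(t)*exp(-t) + C2*exp(-t)*sin(t).
Apply the initial conditions: y(0) = C1 = 1 and y'(0) = C2 - C1 = -5. Solving gives C1 = 1, C2 = -4.

y = cos(t)*exp(-t) - 4*exp(-t)*sin(t)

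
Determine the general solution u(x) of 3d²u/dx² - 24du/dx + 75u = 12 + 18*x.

Divide through by 3: u'' - 8u' + 25u = 4 + 6*x.
Characteristic equation r² - 8r + 25 = 0 has discriminant (-8)² - 4·(25) = -36 < 0, so r = 4 ± 3i.
Hence u_h = C1*cos(3*x)*exp(4*x) + C2*exp(4*x)*sin(3*x).
For the particular solution try u_p = A0 + A1*x. Substituting and matching coefficients of each power of x gives A0 = 148/625, A1 = 6/25, so u_p = 148/625 + 6*x/25.

u = 148/625 + 6*x/25 + C1*cos(3*x)*exp(4*x) + C2*exp(4*x)*sin(3*x)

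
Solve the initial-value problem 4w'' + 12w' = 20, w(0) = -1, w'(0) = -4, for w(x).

w = -26/9 + 5*x/3 + 17*exp(-3*x)/9

Divide through by 4: w'' + 3w' = 5.
Characteristic equation r² + 3r = 0 factors as (r + 3)r = 0, so r = -3, 0.
Hence w_h = C1*exp(-3*x) + C2.
Since 0 is a characteristic root (multiplicity 1), multiply the polynomial trial by x: try w_p = A0*x. Substituting and matching coefficients of each power of x gives A0 = 5/3, so w_p = 5*x/3.
General solution: w = C2 + 5*x/3 + C1*exp(-3*x).
Apply the initial conditions: w(0) = C1 + C2 = -1 and w'(0) = 5/3 - 3*C1 = -4. Solving gives C1 = 17/9, C2 = -26/9.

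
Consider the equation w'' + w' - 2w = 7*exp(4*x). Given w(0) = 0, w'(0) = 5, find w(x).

w = -23*exp(-2*x)/18 + 7*exp(4*x)/18 + 8*exp(x)/9

Characteristic equation r² + r - 2 = 0 factors as (r + 2)(r - 1) = 0, so r = -2, 1.
Hence w_h = C1*exp(-2*x) + C2*exp(x).
Try w_p = A*exp(4*x). Substituting into the equation and dividing by exp(4*x) gives A = 7/18, so w_p = 7*exp(4*x)/18.
General solution: w = 7*exp(4*x)/18 + C1*exp(-2*x) + C2*exp(x).
Apply the initial conditions: w(0) = 7/18 + C1 + C2 = 0 and w'(0) = 14/9 + C2 - 2*C1 = 5. Solving gives C1 = -23/18, C2 = 8/9.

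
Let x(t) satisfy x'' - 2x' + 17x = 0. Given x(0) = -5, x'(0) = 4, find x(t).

x = -5*cos(4*t)*exp(t) + 9*exp(t)*sin(4*t)/4

Characteristic equation r² - 2r + 17 = 0 has discriminant (-2)² - 4·(17) = -64 < 0, so r = 1 ± 4i.
Hence x_h = C1*cos(4*t)*exp(t) + C2*exp(t)*sin(4*t).
Apply the initial conditions: x(0) = C1 = -5 and x'(0) = C1 + 4*C2 = 4. Solving gives C1 = -5, C2 = 9/4.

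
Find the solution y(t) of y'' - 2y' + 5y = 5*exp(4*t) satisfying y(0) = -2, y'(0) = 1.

y = 5*exp(4*t)/13 - 31*cos(2*t)*exp(t)/13 + 12*exp(t)*sin(2*t)/13

Characteristic equation r² - 2r + 5 = 0 has discriminant (-2)² - 4·(5) = -16 < 0, so r = 1 ± 2i.
Hence y_h = C1*cos(2*t)*exp(t) + C2*exp(t)*sin(2*t).
Try y_p = A*exp(4*t). Substituting into the equation and dividing by exp(4*t) gives A = 5/13, so y_p = 5*exp(4*t)/13.
General solution: y = 5*exp(4*t)/13 + C1*cos(2*t)*exp(t) + C2*exp(t)*sin(2*t).
Apply the initial conditions: y(0) = 5/13 + C1 = -2 and y'(0) = 20/13 + C1 + 2*C2 = 1. Solving gives C1 = -31/13, C2 = 12/13.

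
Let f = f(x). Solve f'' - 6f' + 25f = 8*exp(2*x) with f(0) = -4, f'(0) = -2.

f = 8*exp(2*x)/17 - 76*cos(4*x)*exp(3*x)/17 + 89*exp(3*x)*sin(4*x)/34

Characteristic equation r² - 6r + 25 = 0 has discriminant (-6)² - 4·(25) = -64 < 0, so r = 3 ± 4i.
Hence f_h = C1*cos(4*x)*exp(3*x) + C2*exp(3*x)*sin(4*x).
Try f_p = A*exp(2*x). Substituting into the equation and dividing by exp(2*x) gives A = 8/17, so f_p = 8*exp(2*x)/17.
General solution: f = 8*exp(2*x)/17 + C1*cos(4*x)*exp(3*x) + C2*exp(3*x)*sin(4*x).
Apply the initial conditions: f(0) = 8/17 + C1 = -4 and f'(0) = 16/17 + 3*C1 + 4*C2 = -2. Solving gives C1 = -76/17, C2 = 89/34.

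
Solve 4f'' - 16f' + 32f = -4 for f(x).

Divide through by 4: f'' - 4f' + 8f = -1.
Characteristic equation r² - 4r + 8 = 0 has discriminant (-4)² - 4·(8) = -16 < 0, so r = 2 ± 2i.
Hence f_h = C1*cos(2*x)*exp(2*x) + C2*exp(2*x)*sin(2*x).
For the particular solution try f_p = A0. Substituting and matching coefficients of each power of x gives A0 = -1/8, so f_p = -1/8.

f = -1/8 + C1*cos(2*x)*exp(2*x) + C2*exp(2*x)*sin(2*x)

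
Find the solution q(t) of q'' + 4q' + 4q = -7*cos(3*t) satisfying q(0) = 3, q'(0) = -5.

q = -84*sin(3*t)/169 + 35*cos(3*t)/169 + 472*exp(-2*t)/169 + 27*t*exp(-2*t)/13

Characteristic equation r² + 4r + 4 = 0 has discriminant (4)² - 4·(4) = 0, so r = -2 is a repeated root.
Hence q_h = (C1 + C2*t)*exp(-2*t).
Try q_p = A*cos(3*t) + B*sin(3*t). Substituting and equating the coefficients of cos(3t) and sin(3t) gives A = 35/169, B = -84/169, so q_p = -84*sin(3*t)/169 + 35*cos(3*t)/169.
General solution: q = -84*sin(3*t)/169 + 35*cos(3*t)/169 + C1*exp(-2*t) + C2*t*exp(-2*t).
Apply the initial conditions: q(0) = 35/169 + C1 = 3 and q'(0) = -252/169 + C2 - 2*C1 = -5. Solving gives C1 = 472/169, C2 = 27/13.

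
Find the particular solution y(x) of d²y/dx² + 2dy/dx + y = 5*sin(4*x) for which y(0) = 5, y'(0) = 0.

Characteristic equation r² + 2r + 1 = 0 has discriminant (2)² - 4·(1) = 0, so r = -1 is a repeated root.
Hence y_h = (C1 + C2*x)*exp(-x).
Try y_p = A*cos(4*x) + B*sin(4*x). Substituting and equating the coefficients of cos(4x) and sin(4x) gives A = -40/289, B = -75/289, so y_p = -75*sin(4*x)/289 - 40*cos(4*x)/289.
General solution: y = -75*sin(4*x)/289 - 40*cos(4*x)/289 + C1*exp(-x) + C2*x*exp(-x).
Apply the initial conditions: y(0) = -40/289 + C1 = 5 and y'(0) = -300/289 + C2 - C1 = 0. Solving gives C1 = 1485/289, C2 = 105/17.

y = -75*sin(4*x)/289 - 40*cos(4*x)/289 + 1485*exp(-x)/289 + 105*x*exp(-x)/17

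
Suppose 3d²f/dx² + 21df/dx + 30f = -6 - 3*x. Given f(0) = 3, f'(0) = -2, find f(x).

Divide through by 3: f'' + 7f' + 10f = -2 - x.
Characteristic equation r² + 7r + 10 = 0 factors as (r + 2)(r + 5) = 0, so r = -2, -5.
Hence f_h = C1*exp(-2*x) + C2*exp(-5*x).
For the particular solution try f_p = A0 + A1*x. Substituting and matching coefficients of each power of x gives A0 = -13/100, A1 = -1/10, so f_p = -13/100 - x/10.
General solution: f = -13/100 - x/10 + C1*exp(-2*x) + C2*exp(-5*x).
Apply the initial conditions: f(0) = -13/100 + C1 + C2 = 3 and f'(0) = -1/10 - 5*C2 - 2*C1 = -2. Solving gives C1 = 55/12, C2 = -109/75.

f = -13/100 - 109*exp(-5*x)/75 - x/10 + 55*exp(-2*x)/12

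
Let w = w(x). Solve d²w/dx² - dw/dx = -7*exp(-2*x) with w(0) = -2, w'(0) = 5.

w = -7/2 - 7*exp(-2*x)/6 + 8*exp(x)/3

Characteristic equation r² - r = 0 factors as (r - 1)r = 0, so r = 1, 0.
Hence w_h = C1*exp(x) + C2.
Try w_p = A*exp(-2*x). Substituting into the equation and dividing by exp(-2*x) gives A = -7/6, so w_p = -7*exp(-2*x)/6.
General solution: w = C2 - 7*exp(-2*x)/6 + C1*exp(x).
Apply the initial conditions: w(0) = -7/6 + C1 + C2 = -2 and w'(0) = 7/3 + C1 = 5. Solving gives C1 = 8/3, C2 = -7/2.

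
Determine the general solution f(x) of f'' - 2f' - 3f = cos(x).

Characteristic equation r² - 2r - 3 = 0 factors as (r - 3)(r + 1) = 0, so r = 3, -1.
Hence f_h = C1*exp(3*x) + C2*exp(-x).
Try f_p = A*cos(x) + B*sin(x). Substituting and equating the coefficients of cos(x) and sin(x) gives A = -1/5, B = -1/10, so f_p = -cos(x)/5 - sin(x)/10.

f = -cos(x)/5 - sin(x)/10 + C1*exp(3*x) + C2*exp(-x)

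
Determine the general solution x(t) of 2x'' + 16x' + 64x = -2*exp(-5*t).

x = -exp(-5*t)/17 + C1*cos(4*t)*exp(-4*t) + C2*exp(-4*t)*sin(4*t)

Divide through by 2: x'' + 8x' + 32x = -exp(-5*t).
Characteristic equation r² + 8r + 32 = 0 has discriminant (8)² - 4·(32) = -64 < 0, so r = -4 ± 4i.
Hence x_h = C1*cos(4*t)*exp(-4*t) + C2*exp(-4*t)*sin(4*t).
Try x_p = A*exp(-5*t). Substituting into the equation and dividing by exp(-5*t) gives A = -1/17, so x_p = -exp(-5*t)/17.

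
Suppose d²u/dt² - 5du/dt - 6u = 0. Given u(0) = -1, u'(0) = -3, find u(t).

u = -4*exp(6*t)/7 - 3*exp(-t)/7

Characteristic equation r² - 5r - 6 = 0 factors as (r + 1)(r - 6) = 0, so r = -1, 6.
Hence u_h = C1*exp(-t) + C2*exp(6*t).
Apply the initial conditions: u(0) = C1 + C2 = -1 and u'(0) = -C1 + 6*C2 = -3. Solving gives C1 = -3/7, C2 = -4/7.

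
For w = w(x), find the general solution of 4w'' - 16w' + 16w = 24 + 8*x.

Divide through by 4: w'' - 4w' + 4w = 6 + 2*x.
Characteristic equation r² - 4r + 4 = 0 has discriminant (-4)² - 4·(4) = 0, so r = 2 is a repeated root.
Hence w_h = (C1 + C2*x)*exp(2*x).
For the particular solution try w_p = A0 + A1*x. Substituting and matching coefficients of each power of x gives A0 = 2, A1 = 1/2, so w_p = 2 + x/2.

w = 2 + x/2 + C1*exp(2*x) + C2*x*exp(2*x)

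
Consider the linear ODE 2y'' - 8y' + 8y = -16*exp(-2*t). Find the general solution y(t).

Divide through by 2: y'' - 4y' + 4y = -8*exp(-2*t).
Characteristic equation r² - 4r + 4 = 0 has discriminant (-4)² - 4·(4) = 0, so r = 2 is a repeated root.
Hence y_h = (C1 + C2*t)*exp(2*t).
Try y_p = A*exp(-2*t). Substituting into the equation and dividing by exp(-2*t) gives A = -1/2, so y_p = -exp(-2*t)/2.

y = -exp(-2*t)/2 + C1*exp(2*t) + C2*t*exp(2*t)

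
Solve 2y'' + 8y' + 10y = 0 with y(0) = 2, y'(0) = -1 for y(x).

Divide through by 2: y'' + 4y' + 5y = 0.
Characteristic equation r² + 4r + 5 = 0 has discriminant (4)² - 4·(5) = -4 < 0, so r = -2 ± i.
Hence y_h = C1*cos(x)*exp(-2*x) + C2*exp(-2*x)*sin(x).
Apply the initial conditions: y(0) = C1 = 2 and y'(0) = C2 - 2*C1 = -1. Solving gives C1 = 2, C2 = 3.

y = 2*cos(x)*exp(-2*x) + 3*exp(-2*x)*sin(x)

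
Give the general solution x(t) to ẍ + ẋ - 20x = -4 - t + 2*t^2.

Characteristic equation r² + r - 20 = 0 factors as (r + 5)(r - 4) = 0, so r = -5, 4.
Hence x_h = C1*exp(-5*t) + C2*exp(4*t).
For the particular solution try x_p = A0 + A1*t + A2*t^2. Substituting and matching coefficients of each power of t gives A0 = 24/125, A1 = 1/25, A2 = -1/10, so x_p = 24/125 - t^2/10 + t/25.

x = 24/125 - t**2/10 + t/25 + C1*exp(-5*t) + C2*exp(4*t)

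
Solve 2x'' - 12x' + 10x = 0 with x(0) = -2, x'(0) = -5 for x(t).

x = -5*exp(t)/4 - 3*exp(5*t)/4

Divide through by 2: x'' - 6x' + 5x = 0.
Characteristic equation r² - 6r + 5 = 0 factors as (r - 1)(r - 5) = 0, so r = 1, 5.
Hence x_h = C1*exp(t) + C2*exp(5*t).
Apply the initial conditions: x(0) = C1 + C2 = -2 and x'(0) = C1 + 5*C2 = -5. Solving gives C1 = -5/4, C2 = -3/4.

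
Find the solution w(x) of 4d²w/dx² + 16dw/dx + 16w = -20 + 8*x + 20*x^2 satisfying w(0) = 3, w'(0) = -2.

Divide through by 4: w'' + 4w' + 4w = -5 + 2*x + 5*x^2.
Characteristic equation r² + 4r + 4 = 0 has discriminant (4)² - 4·(4) = 0, so r = -2 is a repeated root.
Hence w_h = (C1 + C2*x)*exp(-2*x).
For the particular solution try w_p = A0 + A1*x + A2*x^2. Substituting and matching coefficients of each power of x gives A0 = 1/8, A1 = -2, A2 = 5/4, so w_p = 1/8 - 2*x + 5*x^2/4.
General solution: w = 1/8 - 2*x + 5*x^2/4 + C1*exp(-2*x) + C2*x*exp(-2*x).
Apply the initial conditions: w(0) = 1/8 + C1 = 3 and w'(0) = -2 + C2 - 2*C1 = -2. Solving gives C1 = 23/8, C2 = 23/4.

w = 1/8 - 2*x + 5*x**2/4 + 23*exp(-2*x)/8 + 23*x*exp(-2*x)/4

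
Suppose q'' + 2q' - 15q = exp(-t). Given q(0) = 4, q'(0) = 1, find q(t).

q = -exp(-t)/16 + 45*exp(-5*t)/32 + 85*exp(3*t)/32

Characteristic equation r² + 2r - 15 = 0 factors as (r + 5)(r - 3) = 0, so r = -5, 3.
Hence q_h = C1*exp(-5*t) + C2*exp(3*t).
Try q_p = A*exp(-t). Substituting into the equation and dividing by exp(-t) gives A = -1/16, so q_p = -exp(-t)/16.
General solution: q = -exp(-t)/16 + C1*exp(-5*t) + C2*exp(3*t).
Apply the initial conditions: q(0) = -1/16 + C1 + C2 = 4 and q'(0) = 1/16 - 5*C1 + 3*C2 = 1. Solving gives C1 = 45/32, C2 = 85/32.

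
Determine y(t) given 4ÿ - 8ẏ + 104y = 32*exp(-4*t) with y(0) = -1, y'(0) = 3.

y = 4*exp(-4*t)/25 - 29*cos(5*t)*exp(t)/25 + 24*exp(t)*sin(5*t)/25

Divide through by 4: y'' - 2y' + 26y = 8*exp(-4*t).
Characteristic equation r² - 2r + 26 = 0 has discriminant (-2)² - 4·(26) = -100 < 0, so r = 1 ± 5i.
Hence y_h = C1*cos(5*t)*exp(t) + C2*exp(t)*sin(5*t).
Try y_p = A*exp(-4*t). Substituting into the equation and dividing by exp(-4*t) gives A = 4/25, so y_p = 4*exp(-4*t)/25.
General solution: y = 4*exp(-4*t)/25 + C1*cos(5*t)*exp(t) + C2*exp(t)*sin(5*t).
Apply the initial conditions: y(0) = 4/25 + C1 = -1 and y'(0) = -16/25 + C1 + 5*C2 = 3. Solving gives C1 = -29/25, C2 = 24/25.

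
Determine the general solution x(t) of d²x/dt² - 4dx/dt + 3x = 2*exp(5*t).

Characteristic equation r² - 4r + 3 = 0 factors as (r - 3)(r - 1) = 0, so r = 3, 1.
Hence x_h = C1*exp(3*t) + C2*exp(t).
Try x_p = A*exp(5*t). Substituting into the equation and dividing by exp(5*t) gives A = 1/4, so x_p = exp(5*t)/4.

x = exp(5*t)/4 + C1*exp(3*t) + C2*exp(t)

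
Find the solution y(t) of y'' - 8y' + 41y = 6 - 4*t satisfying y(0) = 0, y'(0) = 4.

Characteristic equation r² - 8r + 41 = 0 has discriminant (-8)² - 4·(41) = -100 < 0, so r = 4 ± 5i.
Hence y_h = C1*cos(5*t)*exp(4*t) + C2*exp(4*t)*sin(5*t).
For the particular solution try y_p = A0 + A1*t. Substituting and matching coefficients of each power of t gives A0 = 214/1681, A1 = -4/41, so y_p = 214/1681 - 4*t/41.
General solution: y = 214/1681 - 4*t/41 + C1*cos(5*t)*exp(4*t) + C2*exp(4*t)*sin(5*t).
Apply the initial conditions: y(0) = 214/1681 + C1 = 0 and y'(0) = -4/41 + 4*C1 + 5*C2 = 4. Solving gives C1 = -214/1681, C2 = 7744/8405.

y = 214/1681 - 4*t/41 - 214*cos(5*t)*exp(4*t)/1681 + 7744*exp(4*t)*sin(5*t)/8405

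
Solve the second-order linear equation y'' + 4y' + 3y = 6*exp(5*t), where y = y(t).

y = exp(5*t)/8 + C1*exp(-3*t) + C2*exp(-t)

Characteristic equation r² + 4r + 3 = 0 factors as (r + 3)(r + 1) = 0, so r = -3, -1.
Hence y_h = C1*exp(-3*t) + C2*exp(-t).
Try y_p = A*exp(5*t). Substituting into the equation and dividing by exp(5*t) gives A = 1/8, so y_p = exp(5*t)/8.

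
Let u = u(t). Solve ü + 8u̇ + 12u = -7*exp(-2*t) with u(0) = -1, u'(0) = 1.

Characteristic equation r² + 8r + 12 = 0 factors as (r + 2)(r + 6) = 0, so r = -2, -6.
Hence u_h = C1*exp(-2*t) + C2*exp(-6*t).
Since exp(-2*t) solves the homogeneous equation (r = -2 is a root of multiplicity 1), multiply the trial by t. Try u_p = A*t*exp(-2*t). Substituting into the equation and dividing by exp(-2*t) gives A = -7/4, so u_p = -7*t*exp(-2*t)/4.
General solution: u = C1*exp(-2*t) + C2*exp(-6*t) - 7*t*exp(-2*t)/4.
Apply the initial conditions: u(0) = C1 + C2 = -1 and u'(0) = -7/4 - 6*C2 - 2*C1 = 1. Solving gives C1 = -13/16, C2 = -3/16.

u = -13*exp(-2*t)/16 - 3*exp(-6*t)/16 - 7*t*exp(-2*t)/4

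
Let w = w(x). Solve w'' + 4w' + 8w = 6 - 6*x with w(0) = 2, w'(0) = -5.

Characteristic equation r² + 4r + 8 = 0 has discriminant (4)² - 4·(8) = -16 < 0, so r = -2 ± 2i.
Hence w_h = C1*cos(2*x)*exp(-2*x) + C2*exp(-2*x)*sin(2*x).
For the particular solution try w_p = A0 + A1*x. Substituting and matching coefficients of each power of x gives A0 = 9/8, A1 = -3/4, so w_p = 9/8 - 3*x/4.
General solution: w = 9/8 - 3*x/4 + C1*cos(2*x)*exp(-2*x) + C2*exp(-2*x)*sin(2*x).
Apply the initial conditions: w(0) = 9/8 + C1 = 2 and w'(0) = -3/4 - 2*C1 + 2*C2 = -5. Solving gives C1 = 7/8, C2 = -5/4.

w = 9/8 - 3*x/4 - 5*exp(-2*x)*sin(2*x)/4 + 7*cos(2*x)*exp(-2*x)/8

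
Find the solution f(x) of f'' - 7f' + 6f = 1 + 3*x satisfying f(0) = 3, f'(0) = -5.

Characteristic equation r² - 7r + 6 = 0 factors as (r - 6)(r - 1) = 0, so r = 6, 1.
Hence f_h = C1*exp(6*x) + C2*exp(x).
For the particular solution try f_p = A0 + A1*x. Substituting and matching coefficients of each power of x gives A0 = 3/4, A1 = 1/2, so f_p = 3/4 + x/2.
General solution: f = 3/4 + x/2 + C1*exp(6*x) + C2*exp(x).
Apply the initial conditions: f(0) = 3/4 + C1 + C2 = 3 and f'(0) = 1/2 + C2 + 6*C1 = -5. Solving gives C1 = -31/20, C2 = 19/5.

f = 3/4 + x/2 - 31*exp(6*x)/20 + 19*exp(x)/5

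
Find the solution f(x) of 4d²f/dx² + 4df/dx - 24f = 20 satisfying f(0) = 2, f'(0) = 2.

Divide through by 4: f'' + f' - 6f = 5.
Characteristic equation r² + r - 6 = 0 factors as (r - 2)(r + 3) = 0, so r = 2, -3.
Hence f_h = C1*exp(2*x) + C2*exp(-3*x).
For the particular solution try f_p = A0. Substituting and matching coefficients of each power of x gives A0 = -5/6, so f_p = -5/6.
General solution: f = -5/6 + C1*exp(2*x) + C2*exp(-3*x).
Apply the initial conditions: f(0) = -5/6 + C1 + C2 = 2 and f'(0) = -3*C2 + 2*C1 = 2. Solving gives C1 = 21/10, C2 = 11/15.

f = -5/6 + 11*exp(-3*x)/15 + 21*exp(2*x)/10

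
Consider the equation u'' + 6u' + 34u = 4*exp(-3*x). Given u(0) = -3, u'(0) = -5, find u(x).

u = 4*exp(-3*x)/25 - 79*cos(5*x)*exp(-3*x)/25 - 14*exp(-3*x)*sin(5*x)/5

Characteristic equation r² + 6r + 34 = 0 has discriminant (6)² - 4·(34) = -100 < 0, so r = -3 ± 5i.
Hence u_h = C1*cos(5*x)*exp(-3*x) + C2*exp(-3*x)*sin(5*x).
Try u_p = A*exp(-3*x). Substituting into the equation and dividing by exp(-3*x) gives A = 4/25, so u_p = 4*exp(-3*x)/25.
General solution: u = 4*exp(-3*x)/25 + C1*cos(5*x)*exp(-3*x) + C2*exp(-3*x)*sin(5*x).
Apply the initial conditions: u(0) = 4/25 + C1 = -3 and u'(0) = -12/25 - 3*C1 + 5*C2 = -5. Solving gives C1 = -79/25, C2 = -14/5.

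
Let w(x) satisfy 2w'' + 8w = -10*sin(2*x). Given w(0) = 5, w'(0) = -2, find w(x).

w = 5*cos(2*x) - 13*sin(2*x)/8 + 5*x*cos(2*x)/4

Divide through by 2: w'' + 4w = -5*sin(2*x).
Characteristic equation r² + 4 = 0 has discriminant (0)² - 4·(4) = -16 < 0, so r = ± 2i.
Hence w_h = C1*cos(2*x) + C2*sin(2*x).
Since ±2i are characteristic roots, multiply the trial by x. Try w_p = x*(A*cos(2*x) + B*sin(2*x)). Substituting and equating the coefficients of cos(2x) and sin(2x) gives A = 5/4, B = 0, so w_p = 5*x*cos(2*x)/4.
General solution: w = C1*cos(2*x) + C2*sin(2*x) + 5*x*cos(2*x)/4.
Apply the initial conditions: w(0) = C1 = 5 and w'(0) = 5/4 + 2*C2 = -2. Solving gives C1 = 5, C2 = -13/8.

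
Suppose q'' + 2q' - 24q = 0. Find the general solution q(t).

Characteristic equation r² + 2r - 24 = 0 factors as (r - 4)(r + 6) = 0, so r = 4, -6.
Hence q_h = C1*exp(4*t) + C2*exp(-6*t).

q = C1*exp(4*t) + C2*exp(-6*t)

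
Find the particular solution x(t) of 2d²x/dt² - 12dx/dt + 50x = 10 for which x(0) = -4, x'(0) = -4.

x = 1/5 - 21*cos(4*t)*exp(3*t)/5 + 43*exp(3*t)*sin(4*t)/20

Divide through by 2: x'' - 6x' + 25x = 5.
Characteristic equation r² - 6r + 25 = 0 has discriminant (-6)² - 4·(25) = -64 < 0, so r = 3 ± 4i.
Hence x_h = C1*cos(4*t)*exp(3*t) + C2*exp(3*t)*sin(4*t).
For the particular solution try x_p = A0. Substituting and matching coefficients of each power of t gives A0 = 1/5, so x_p = 1/5.
General solution: x = 1/5 + C1*cos(4*t)*exp(3*t) + C2*exp(3*t)*sin(4*t).
Apply the initial conditions: x(0) = 1/5 + C1 = -4 and x'(0) = 3*C1 + 4*C2 = -4. Solving gives C1 = -21/5, C2 = 43/20.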